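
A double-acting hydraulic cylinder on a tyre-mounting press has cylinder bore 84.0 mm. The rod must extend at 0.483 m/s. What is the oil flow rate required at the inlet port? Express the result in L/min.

Q ≈ 161 L/min

Cap-side area A_cap = π/4 × (84.0 mm)² = 5542 mm^2
Q = A × v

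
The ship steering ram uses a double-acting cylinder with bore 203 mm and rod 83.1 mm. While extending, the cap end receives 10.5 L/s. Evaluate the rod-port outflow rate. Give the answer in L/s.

Cap-side area A_cap = π/4 × (203 mm)² = 32370 mm^2
Rod-side annular area A_ann = π/4 × (203² − 83.1²) = 26940 mm^2
Piston speed v = Q_in/A_cap; rod-end outflow Q_out = v × A_ann = Q_in × A_ann/A_cap.

Q_out ≈ 8.74 L/s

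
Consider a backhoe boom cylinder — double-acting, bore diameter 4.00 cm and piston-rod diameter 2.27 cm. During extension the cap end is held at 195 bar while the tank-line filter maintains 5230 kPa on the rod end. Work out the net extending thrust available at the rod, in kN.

Cap-side area A_cap = π/4 × (4.00 cm)² = 12.57 cm^2
Rod-side annular area A_ann = π/4 × (4.00² − 2.27²) = 8.519 cm^2
Net thrust = P_cap·A_cap − P_rod·A_ann = 24.50 kN − 4.456 kN

F ≈ 20.0 kN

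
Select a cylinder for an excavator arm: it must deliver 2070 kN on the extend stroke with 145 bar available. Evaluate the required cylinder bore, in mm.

D ≈ 426 mm

Extension force acts on the full piston face: F = P × (π/4)D².
D = √(4F / (πP)) = √(4 × 2070 kN / (π × 145 bar))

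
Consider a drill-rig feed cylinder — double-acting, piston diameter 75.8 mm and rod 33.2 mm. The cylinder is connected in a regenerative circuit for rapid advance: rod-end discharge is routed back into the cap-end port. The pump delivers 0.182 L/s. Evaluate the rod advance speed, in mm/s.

v ≈ 210 mm/s

In regeneration the rod-end outflow joins the pump flow into the cap end, so the net volume the pump must supply per unit advance equals the rod cross-section area.
Rod cross-section A_rod = π/4 × (33.2 mm)² = 865.7 mm^2
v = Q_pump / A_rod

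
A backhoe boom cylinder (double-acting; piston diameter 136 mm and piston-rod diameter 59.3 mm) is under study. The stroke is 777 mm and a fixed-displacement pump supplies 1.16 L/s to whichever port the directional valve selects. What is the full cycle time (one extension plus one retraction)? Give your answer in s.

t ≈ 17.6 s

Cap-side area A_cap = π/4 × (136 mm)² = 14530 mm^2
Rod-side annular area A_ann = π/4 × (136² − 59.3²) = 11760 mm^2
t_ext = A_cap·L/Q = 9.730 s
t_ret = A_ann·L/Q = 7.880 s
t_cycle = t_ext + t_ret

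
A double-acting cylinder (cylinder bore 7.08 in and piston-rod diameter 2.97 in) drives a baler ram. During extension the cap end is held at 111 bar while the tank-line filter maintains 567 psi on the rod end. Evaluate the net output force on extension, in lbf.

Cap-side area A_cap = π/4 × (7.08 in)² = 39.37 in^2
Rod-side annular area A_ann = π/4 × (7.08² − 2.97²) = 32.44 in^2
Net thrust = P_cap·A_cap − P_rod·A_ann = 63380 lbf − 18390 lbf

F ≈ 45000 lbf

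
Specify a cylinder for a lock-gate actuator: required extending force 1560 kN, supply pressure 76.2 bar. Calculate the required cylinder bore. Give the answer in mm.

Extension force acts on the full piston face: F = P × (π/4)D².
D = √(4F / (πP)) = √(4 × 1560 kN / (π × 76.2 bar))

D ≈ 511 mm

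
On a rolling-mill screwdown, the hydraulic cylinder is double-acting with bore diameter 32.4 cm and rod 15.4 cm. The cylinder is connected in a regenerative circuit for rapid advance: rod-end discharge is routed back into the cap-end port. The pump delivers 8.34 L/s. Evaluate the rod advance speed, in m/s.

In regeneration the rod-end outflow joins the pump flow into the cap end, so the net volume the pump must supply per unit advance equals the rod cross-section area.
Rod cross-section A_rod = π/4 × (15.4 cm)² = 186.3 cm^2
v = Q_pump / A_rod

v ≈ 0.448 m/s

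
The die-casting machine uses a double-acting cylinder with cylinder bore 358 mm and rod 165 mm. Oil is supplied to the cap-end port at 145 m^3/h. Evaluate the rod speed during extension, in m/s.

v ≈ 0.400 m/s

Cap-side area A_cap = π/4 × (358 mm)² = 1.007e5 mm^2
v = Q / A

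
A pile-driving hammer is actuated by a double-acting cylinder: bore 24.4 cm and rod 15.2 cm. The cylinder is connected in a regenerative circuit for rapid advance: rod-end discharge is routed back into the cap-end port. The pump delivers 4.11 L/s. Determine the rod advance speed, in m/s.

In regeneration the rod-end outflow joins the pump flow into the cap end, so the net volume the pump must supply per unit advance equals the rod cross-section area.
Rod cross-section A_rod = π/4 × (15.2 cm)² = 181.5 cm^2
v = Q_pump / A_rod

v ≈ 0.226 m/s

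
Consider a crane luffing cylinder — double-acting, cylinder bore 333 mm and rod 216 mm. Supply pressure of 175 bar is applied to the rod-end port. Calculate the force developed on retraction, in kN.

Rod-side annular area A_ann = π/4 × (333² − 216²) = 50450 mm^2
On retraction the pressure acts on the annular area (bore minus rod).
F = P × A_ann

F ≈ 883 kN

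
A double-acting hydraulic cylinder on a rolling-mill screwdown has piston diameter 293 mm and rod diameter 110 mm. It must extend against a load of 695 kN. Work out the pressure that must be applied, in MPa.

P ≈ 10.3 MPa

Cap-side area A_cap = π/4 × (293 mm)² = 67430 mm^2
P = F / A = 695 kN / A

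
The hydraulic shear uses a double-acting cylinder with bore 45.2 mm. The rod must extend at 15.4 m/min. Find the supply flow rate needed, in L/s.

Cap-side area A_cap = π/4 × (45.2 mm)² = 1605 mm^2
Q = A × v

Q ≈ 0.412 L/s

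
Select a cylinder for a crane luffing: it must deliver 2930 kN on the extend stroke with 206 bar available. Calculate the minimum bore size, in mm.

D ≈ 426 mm

Extension force acts on the full piston face: F = P × (π/4)D².
D = √(4F / (πP)) = √(4 × 2930 kN / (π × 206 bar))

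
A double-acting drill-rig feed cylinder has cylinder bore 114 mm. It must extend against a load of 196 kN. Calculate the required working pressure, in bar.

Cap-side area A_cap = π/4 × (114 mm)² = 10210 mm^2
P = F / A = 196 kN / A

P ≈ 192 bar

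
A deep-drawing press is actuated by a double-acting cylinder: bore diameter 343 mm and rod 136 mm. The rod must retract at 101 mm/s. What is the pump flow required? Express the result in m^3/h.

Rod-side annular area A_ann = π/4 × (343² − 136²) = 77870 mm^2
Q = A × v

Q ≈ 28.3 m^3/h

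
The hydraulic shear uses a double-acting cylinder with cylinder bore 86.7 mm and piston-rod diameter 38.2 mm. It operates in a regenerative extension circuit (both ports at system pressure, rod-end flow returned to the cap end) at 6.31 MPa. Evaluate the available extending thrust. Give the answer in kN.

With equal pressure on both faces, forces on the annular region cancel; the net push is pressure × rod cross-section.
Rod cross-section A_rod = π/4 × (38.2 mm)² = 1146 mm^2
F = P × A_rod

F ≈ 7.23 kN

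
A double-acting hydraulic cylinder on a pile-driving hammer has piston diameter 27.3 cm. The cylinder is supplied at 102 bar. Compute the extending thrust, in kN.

Cap-side area A_cap = π/4 × (27.3 cm)² = 585.3 cm^2
F = P × A_cap = 102 bar × A_cap

F ≈ 597 kN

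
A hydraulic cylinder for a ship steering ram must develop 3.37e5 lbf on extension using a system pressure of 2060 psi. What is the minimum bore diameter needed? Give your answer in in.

Extension force acts on the full piston face: F = P × (π/4)D².
D = √(4F / (πP)) = √(4 × 3.37e5 lbf / (π × 2060 psi))

D ≈ 14.4 in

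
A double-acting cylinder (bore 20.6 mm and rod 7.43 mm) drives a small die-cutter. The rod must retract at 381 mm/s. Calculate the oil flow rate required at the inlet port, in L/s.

Q ≈ 0.110 L/s

Rod-side annular area A_ann = π/4 × (20.6² − 7.43²) = 289.9 mm^2
Q = A × v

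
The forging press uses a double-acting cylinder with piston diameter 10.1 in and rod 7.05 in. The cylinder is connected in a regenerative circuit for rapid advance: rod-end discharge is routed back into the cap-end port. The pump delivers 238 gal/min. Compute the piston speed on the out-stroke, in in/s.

v ≈ 23.5 in/s

In regeneration the rod-end outflow joins the pump flow into the cap end, so the net volume the pump must supply per unit advance equals the rod cross-section area.
Rod cross-section A_rod = π/4 × (7.05 in)² = 39.04 in^2
v = Q_pump / A_rod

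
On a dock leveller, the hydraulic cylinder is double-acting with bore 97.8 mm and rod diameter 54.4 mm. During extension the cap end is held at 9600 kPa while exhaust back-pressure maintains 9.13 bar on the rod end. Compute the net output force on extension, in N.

F ≈ 67400 N

Cap-side area A_cap = π/4 × (97.8 mm)² = 7512 mm^2
Rod-side annular area A_ann = π/4 × (97.8² − 54.4²) = 5188 mm^2
Net thrust = P_cap·A_cap − P_rod·A_ann = 72120 N − 4737 N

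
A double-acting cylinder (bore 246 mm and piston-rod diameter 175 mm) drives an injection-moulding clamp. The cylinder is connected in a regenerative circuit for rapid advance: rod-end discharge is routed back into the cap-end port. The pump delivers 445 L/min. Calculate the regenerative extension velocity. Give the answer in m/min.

In regeneration the rod-end outflow joins the pump flow into the cap end, so the net volume the pump must supply per unit advance equals the rod cross-section area.
Rod cross-section A_rod = π/4 × (175 mm)² = 24050 mm^2
v = Q_pump / A_rod

v ≈ 18.5 m/min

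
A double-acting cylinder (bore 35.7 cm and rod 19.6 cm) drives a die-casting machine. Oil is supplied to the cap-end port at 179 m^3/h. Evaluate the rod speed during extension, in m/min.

v ≈ 29.8 m/min

Cap-side area A_cap = π/4 × (35.7 cm)² = 1001 cm^2
v = Q / A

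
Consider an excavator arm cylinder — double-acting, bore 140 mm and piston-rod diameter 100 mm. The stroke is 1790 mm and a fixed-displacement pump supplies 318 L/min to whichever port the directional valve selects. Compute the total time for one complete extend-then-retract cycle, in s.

t ≈ 7.75 s

Cap-side area A_cap = π/4 × (140 mm)² = 15390 mm^2
Rod-side annular area A_ann = π/4 × (140² − 100²) = 7540 mm^2
t_ext = A_cap·L/Q = 5.199 s
t_ret = A_ann·L/Q = 2.546 s
t_cycle = t_ext + t_ret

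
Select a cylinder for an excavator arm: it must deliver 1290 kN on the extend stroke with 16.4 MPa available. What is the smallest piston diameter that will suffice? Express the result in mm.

D ≈ 316 mm

Extension force acts on the full piston face: F = P × (π/4)D².
D = √(4F / (πP)) = √(4 × 1290 kN / (π × 16.4 MPa))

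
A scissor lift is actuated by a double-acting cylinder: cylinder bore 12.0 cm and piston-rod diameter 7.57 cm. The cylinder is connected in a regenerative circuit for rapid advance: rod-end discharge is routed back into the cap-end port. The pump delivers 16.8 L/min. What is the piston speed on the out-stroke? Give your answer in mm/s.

v ≈ 62.2 mm/s

In regeneration the rod-end outflow joins the pump flow into the cap end, so the net volume the pump must supply per unit advance equals the rod cross-section area.
Rod cross-section A_rod = π/4 × (7.57 cm)² = 45.01 cm^2
v = Q_pump / A_rod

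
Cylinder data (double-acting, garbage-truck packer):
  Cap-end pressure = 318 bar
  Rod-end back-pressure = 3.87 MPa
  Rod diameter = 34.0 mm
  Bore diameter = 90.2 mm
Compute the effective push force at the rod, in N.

Cap-side area A_cap = π/4 × (90.2 mm)² = 6390 mm^2
Rod-side annular area A_ann = π/4 × (90.2² − 34.0²) = 5482 mm^2
Net thrust = P_cap·A_cap − P_rod·A_ann = 2.032e5 N − 21220 N

F ≈ 1.82e5 N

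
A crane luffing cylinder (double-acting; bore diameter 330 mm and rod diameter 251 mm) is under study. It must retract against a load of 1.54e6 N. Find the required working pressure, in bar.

Rod-side annular area A_ann = π/4 × (330² − 251²) = 36050 mm^2
Retraction: pressure acts on the annular area.
P = F / A = 1.54e6 N / A

P ≈ 427 bar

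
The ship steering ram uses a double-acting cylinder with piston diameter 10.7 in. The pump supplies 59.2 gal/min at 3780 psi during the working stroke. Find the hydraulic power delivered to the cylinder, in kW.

W ≈ 97.3 kW

Hydraulic power = P × Q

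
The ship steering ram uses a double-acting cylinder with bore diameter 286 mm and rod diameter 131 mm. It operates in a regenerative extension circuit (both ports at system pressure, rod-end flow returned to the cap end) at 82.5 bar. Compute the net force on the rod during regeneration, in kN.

F ≈ 111 kN

With equal pressure on both faces, forces on the annular region cancel; the net push is pressure × rod cross-section.
Rod cross-section A_rod = π/4 × (131 mm)² = 13480 mm^2
F = P × A_rod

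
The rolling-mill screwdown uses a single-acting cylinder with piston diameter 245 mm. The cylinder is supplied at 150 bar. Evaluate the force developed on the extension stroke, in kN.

Cap-side area A_cap = π/4 × (245 mm)² = 47140 mm^2
F = P × A_cap = 150 bar × A_cap

F ≈ 707 kN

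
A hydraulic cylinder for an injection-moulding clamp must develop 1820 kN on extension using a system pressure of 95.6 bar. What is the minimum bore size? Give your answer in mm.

D ≈ 492 mm

Extension force acts on the full piston face: F = P × (π/4)D².
D = √(4F / (πP)) = √(4 × 1820 kN / (π × 95.6 bar))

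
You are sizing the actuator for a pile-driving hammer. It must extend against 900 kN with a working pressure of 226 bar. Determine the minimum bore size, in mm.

Extension force acts on the full piston face: F = P × (π/4)D².
D = √(4F / (πP)) = √(4 × 900 kN / (π × 226 bar))

D ≈ 225 mm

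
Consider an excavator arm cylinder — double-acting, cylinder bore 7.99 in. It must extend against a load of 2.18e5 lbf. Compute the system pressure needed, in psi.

P ≈ 4350 psi

Cap-side area A_cap = π/4 × (7.99 in)² = 50.14 in^2
P = F / A = 2.18e5 lbf / A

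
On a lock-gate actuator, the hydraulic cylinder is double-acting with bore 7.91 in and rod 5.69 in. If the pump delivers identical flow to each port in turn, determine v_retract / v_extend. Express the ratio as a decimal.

v_ret/v_ext ≈ 2.07

Cap-side area A_cap = π/4 × (7.91 in)² = 49.14 in^2
Rod-side annular area A_ann = π/4 × (7.91² − 5.69²) = 23.71 in^2
For equal Q, v ∝ 1/A, so v_ret/v_ext = A_cap/A_ann.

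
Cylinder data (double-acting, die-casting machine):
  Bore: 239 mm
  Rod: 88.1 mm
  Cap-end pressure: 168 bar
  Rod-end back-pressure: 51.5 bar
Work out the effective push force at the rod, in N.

F ≈ 5.54e5 N

Cap-side area A_cap = π/4 × (239 mm)² = 44860 mm^2
Rod-side annular area A_ann = π/4 × (239² − 88.1²) = 38770 mm^2
Net thrust = P_cap·A_cap − P_rod·A_ann = 7.537e5 N − 1.996e5 N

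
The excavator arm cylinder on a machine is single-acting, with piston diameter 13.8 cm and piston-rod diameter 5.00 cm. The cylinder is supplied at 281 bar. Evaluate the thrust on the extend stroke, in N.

Cap-side area A_cap = π/4 × (13.8 cm)² = 149.6 cm^2
F = P × A_cap = 281 bar × A_cap

F ≈ 4.20e5 N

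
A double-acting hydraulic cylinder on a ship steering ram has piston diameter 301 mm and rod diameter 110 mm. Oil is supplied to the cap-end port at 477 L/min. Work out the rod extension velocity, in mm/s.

Cap-side area A_cap = π/4 × (301 mm)² = 71160 mm^2
v = Q / A

v ≈ 112 mm/s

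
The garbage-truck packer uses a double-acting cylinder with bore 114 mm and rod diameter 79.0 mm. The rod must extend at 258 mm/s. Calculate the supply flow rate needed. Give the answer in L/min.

Q ≈ 158 L/min

Cap-side area A_cap = π/4 × (114 mm)² = 10210 mm^2
Q = A × v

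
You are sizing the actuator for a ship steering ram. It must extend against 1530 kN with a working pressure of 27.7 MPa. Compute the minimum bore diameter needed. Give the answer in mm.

Extension force acts on the full piston face: F = P × (π/4)D².
D = √(4F / (πP)) = √(4 × 1530 kN / (π × 27.7 MPa))

D ≈ 265 mm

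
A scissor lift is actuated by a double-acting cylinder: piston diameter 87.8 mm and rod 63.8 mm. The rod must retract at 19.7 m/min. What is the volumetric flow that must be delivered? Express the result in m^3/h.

Q ≈ 3.38 m^3/h

Rod-side annular area A_ann = π/4 × (87.8² − 63.8²) = 2858 mm^2
Q = A × v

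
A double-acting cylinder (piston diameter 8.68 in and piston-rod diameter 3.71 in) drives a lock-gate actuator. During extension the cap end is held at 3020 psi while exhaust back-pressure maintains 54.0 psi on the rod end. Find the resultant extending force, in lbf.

F ≈ 1.76e5 lbf

Cap-side area A_cap = π/4 × (8.68 in)² = 59.17 in^2
Rod-side annular area A_ann = π/4 × (8.68² − 3.71²) = 48.36 in^2
Net thrust = P_cap·A_cap − P_rod·A_ann = 1.787e5 lbf − 2612 lbf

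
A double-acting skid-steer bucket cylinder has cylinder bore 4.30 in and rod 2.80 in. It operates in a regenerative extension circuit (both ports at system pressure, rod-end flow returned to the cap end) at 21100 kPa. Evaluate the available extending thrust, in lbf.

With equal pressure on both faces, forces on the annular region cancel; the net push is pressure × rod cross-section.
Rod cross-section A_rod = π/4 × (2.80 in)² = 6.158 in^2
F = P × A_rod

F ≈ 18800 lbf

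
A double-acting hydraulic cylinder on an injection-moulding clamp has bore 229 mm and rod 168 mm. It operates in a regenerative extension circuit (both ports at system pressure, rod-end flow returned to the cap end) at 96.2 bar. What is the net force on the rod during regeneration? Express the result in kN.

F ≈ 213 kN

With equal pressure on both faces, forces on the annular region cancel; the net push is pressure × rod cross-section.
Rod cross-section A_rod = π/4 × (168 mm)² = 22170 mm^2
F = P × A_rod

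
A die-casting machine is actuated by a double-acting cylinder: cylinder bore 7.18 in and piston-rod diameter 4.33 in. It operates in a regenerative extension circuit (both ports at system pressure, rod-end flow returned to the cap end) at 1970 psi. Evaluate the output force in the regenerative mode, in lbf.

F ≈ 29000 lbf

With equal pressure on both faces, forces on the annular region cancel; the net push is pressure × rod cross-section.
Rod cross-section A_rod = π/4 × (4.33 in)² = 14.73 in^2
F = P × A_rod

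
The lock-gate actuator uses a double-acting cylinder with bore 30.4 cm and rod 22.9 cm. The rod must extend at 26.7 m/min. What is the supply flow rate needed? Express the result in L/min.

Cap-side area A_cap = π/4 × (30.4 cm)² = 725.8 cm^2
Q = A × v

Q ≈ 1940 L/min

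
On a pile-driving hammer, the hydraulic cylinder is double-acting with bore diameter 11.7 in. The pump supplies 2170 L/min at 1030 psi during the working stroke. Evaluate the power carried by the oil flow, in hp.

Hydraulic power = P × Q

W ≈ 344 hp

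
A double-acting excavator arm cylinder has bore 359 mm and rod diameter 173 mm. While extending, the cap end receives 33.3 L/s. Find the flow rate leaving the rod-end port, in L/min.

Q_out ≈ 1530 L/min

Cap-side area A_cap = π/4 × (359 mm)² = 1.012e5 mm^2
Rod-side annular area A_ann = π/4 × (359² − 173²) = 77720 mm^2
Piston speed v = Q_in/A_cap; rod-end outflow Q_out = v × A_ann = Q_in × A_ann/A_cap.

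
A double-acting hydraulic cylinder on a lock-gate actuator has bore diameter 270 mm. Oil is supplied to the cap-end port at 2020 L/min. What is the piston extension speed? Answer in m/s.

Cap-side area A_cap = π/4 × (270 mm)² = 57260 mm^2
v = Q / A

v ≈ 0.588 m/s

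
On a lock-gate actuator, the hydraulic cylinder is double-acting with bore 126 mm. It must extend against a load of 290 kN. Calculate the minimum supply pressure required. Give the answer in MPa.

P ≈ 23.3 MPa

Cap-side area A_cap = π/4 × (126 mm)² = 12470 mm^2
P = F / A = 290 kN / A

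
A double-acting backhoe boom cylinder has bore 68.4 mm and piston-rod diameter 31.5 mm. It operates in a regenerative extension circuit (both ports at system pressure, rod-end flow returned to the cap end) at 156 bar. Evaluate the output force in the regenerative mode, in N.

With equal pressure on both faces, forces on the annular region cancel; the net push is pressure × rod cross-section.
Rod cross-section A_rod = π/4 × (31.5 mm)² = 779.3 mm^2
F = P × A_rod

F ≈ 12200 N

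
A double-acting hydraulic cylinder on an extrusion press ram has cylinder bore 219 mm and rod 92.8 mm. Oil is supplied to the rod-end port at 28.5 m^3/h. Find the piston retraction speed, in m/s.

v ≈ 0.256 m/s

Rod-side annular area A_ann = π/4 × (219² − 92.8²) = 30900 mm^2
Flow into the rod-end port fills the annular volume.
v = Q / A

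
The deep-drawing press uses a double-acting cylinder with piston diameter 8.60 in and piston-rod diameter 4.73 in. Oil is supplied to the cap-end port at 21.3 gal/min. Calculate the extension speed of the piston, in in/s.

Cap-side area A_cap = π/4 × (8.60 in)² = 58.09 in^2
v = Q / A

v ≈ 1.41 in/s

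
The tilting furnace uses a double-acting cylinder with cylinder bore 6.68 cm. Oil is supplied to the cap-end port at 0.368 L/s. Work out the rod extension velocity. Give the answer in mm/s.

Cap-side area A_cap = π/4 × (6.68 cm)² = 35.05 cm^2
v = Q / A

v ≈ 105 mm/s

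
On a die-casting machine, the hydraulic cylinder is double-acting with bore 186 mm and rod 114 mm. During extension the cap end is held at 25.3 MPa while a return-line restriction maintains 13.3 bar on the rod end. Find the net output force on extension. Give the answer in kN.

F ≈ 665 kN

Cap-side area A_cap = π/4 × (186 mm)² = 27170 mm^2
Rod-side annular area A_ann = π/4 × (186² − 114²) = 16960 mm^2
Net thrust = P_cap·A_cap − P_rod·A_ann = 687.4 kN − 22.56 kN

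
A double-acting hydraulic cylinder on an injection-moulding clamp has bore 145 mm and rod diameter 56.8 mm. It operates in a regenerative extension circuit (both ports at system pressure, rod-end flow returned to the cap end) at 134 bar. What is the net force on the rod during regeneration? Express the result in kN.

With equal pressure on both faces, forces on the annular region cancel; the net push is pressure × rod cross-section.
Rod cross-section A_rod = π/4 × (56.8 mm)² = 2534 mm^2
F = P × A_rod

F ≈ 34.0 kN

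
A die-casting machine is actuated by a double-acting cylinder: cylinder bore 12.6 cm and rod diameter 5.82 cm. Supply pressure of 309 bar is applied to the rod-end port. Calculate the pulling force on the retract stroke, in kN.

Rod-side annular area A_ann = π/4 × (12.6² − 5.82²) = 98.09 cm^2
On retraction the pressure acts on the annular area (bore minus rod).
F = P × A_ann

F ≈ 303 kN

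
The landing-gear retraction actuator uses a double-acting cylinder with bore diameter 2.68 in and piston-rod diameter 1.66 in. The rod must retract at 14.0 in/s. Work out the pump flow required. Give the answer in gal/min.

Rod-side annular area A_ann = π/4 × (2.68² − 1.66²) = 3.477 in^2
Q = A × v

Q ≈ 12.6 gal/min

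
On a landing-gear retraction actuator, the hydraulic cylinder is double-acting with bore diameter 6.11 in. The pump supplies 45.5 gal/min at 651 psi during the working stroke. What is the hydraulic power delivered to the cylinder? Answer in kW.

Hydraulic power = P × Q

W ≈ 12.9 kW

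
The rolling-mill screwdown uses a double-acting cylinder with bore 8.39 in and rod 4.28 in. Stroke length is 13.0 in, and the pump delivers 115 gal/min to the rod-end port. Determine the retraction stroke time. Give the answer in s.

t ≈ 1.20 s

Rod-side annular area A_ann = π/4 × (8.39² − 4.28²) = 40.90 in^2
Swept volume V = A × L; t = V / Q = A·L / Q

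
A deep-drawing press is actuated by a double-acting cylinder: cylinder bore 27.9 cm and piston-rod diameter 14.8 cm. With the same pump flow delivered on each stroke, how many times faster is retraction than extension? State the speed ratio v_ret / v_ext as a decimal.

v_ret/v_ext ≈ 1.39

Cap-side area A_cap = π/4 × (27.9 cm)² = 611.4 cm^2
Rod-side annular area A_ann = π/4 × (27.9² − 14.8²) = 439.3 cm^2
For equal Q, v ∝ 1/A, so v_ret/v_ext = A_cap/A_ann.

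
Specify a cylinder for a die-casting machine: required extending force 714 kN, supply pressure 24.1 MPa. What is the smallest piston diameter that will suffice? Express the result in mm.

Extension force acts on the full piston face: F = P × (π/4)D².
D = √(4F / (πP)) = √(4 × 714 kN / (π × 24.1 MPa))

D ≈ 194 mm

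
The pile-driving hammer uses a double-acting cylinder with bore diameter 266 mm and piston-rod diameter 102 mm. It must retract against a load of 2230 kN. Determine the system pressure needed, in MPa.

Rod-side annular area A_ann = π/4 × (266² − 102²) = 47400 mm^2
Retraction: pressure acts on the annular area.
P = F / A = 2230 kN / A

P ≈ 47.0 MPa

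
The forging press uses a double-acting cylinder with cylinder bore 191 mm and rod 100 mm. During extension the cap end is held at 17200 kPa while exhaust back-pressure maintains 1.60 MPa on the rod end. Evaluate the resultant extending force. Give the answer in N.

F ≈ 4.60e5 N

Cap-side area A_cap = π/4 × (191 mm)² = 28650 mm^2
Rod-side annular area A_ann = π/4 × (191² − 100²) = 20800 mm^2
Net thrust = P_cap·A_cap − P_rod·A_ann = 4.928e5 N − 33280 N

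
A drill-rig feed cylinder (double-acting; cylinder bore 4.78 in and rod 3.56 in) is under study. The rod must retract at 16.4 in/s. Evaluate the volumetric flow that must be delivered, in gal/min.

Rod-side annular area A_ann = π/4 × (4.78² − 3.56²) = 7.991 in^2
Q = A × v

Q ≈ 34.0 gal/min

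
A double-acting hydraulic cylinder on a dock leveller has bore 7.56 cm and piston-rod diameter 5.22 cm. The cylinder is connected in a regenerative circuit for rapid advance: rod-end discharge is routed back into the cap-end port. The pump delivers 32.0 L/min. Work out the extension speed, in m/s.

v ≈ 0.249 m/s

In regeneration the rod-end outflow joins the pump flow into the cap end, so the net volume the pump must supply per unit advance equals the rod cross-section area.
Rod cross-section A_rod = π/4 × (5.22 cm)² = 21.40 cm^2
v = Q_pump / A_rod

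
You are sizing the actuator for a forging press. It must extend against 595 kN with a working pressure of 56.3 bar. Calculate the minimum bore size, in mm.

Extension force acts on the full piston face: F = P × (π/4)D².
D = √(4F / (πP)) = √(4 × 595 kN / (π × 56.3 bar))

D ≈ 367 mm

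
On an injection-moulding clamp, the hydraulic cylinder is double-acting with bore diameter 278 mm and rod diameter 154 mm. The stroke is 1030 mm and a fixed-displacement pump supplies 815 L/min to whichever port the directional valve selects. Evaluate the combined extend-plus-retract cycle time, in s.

Cap-side area A_cap = π/4 × (278 mm)² = 60700 mm^2
Rod-side annular area A_ann = π/4 × (278² − 154²) = 42070 mm^2
t_ext = A_cap·L/Q = 4.603 s
t_ret = A_ann·L/Q = 3.190 s
t_cycle = t_ext + t_ret

t ≈ 7.79 s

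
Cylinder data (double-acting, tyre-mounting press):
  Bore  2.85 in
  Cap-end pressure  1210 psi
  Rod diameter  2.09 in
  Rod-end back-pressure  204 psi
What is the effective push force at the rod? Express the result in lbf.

F ≈ 7120 lbf

Cap-side area A_cap = π/4 × (2.85 in)² = 6.379 in^2
Rod-side annular area A_ann = π/4 × (2.85² − 2.09²) = 2.949 in^2
Net thrust = P_cap·A_cap − P_rod·A_ann = 7719 lbf − 601.5 lbf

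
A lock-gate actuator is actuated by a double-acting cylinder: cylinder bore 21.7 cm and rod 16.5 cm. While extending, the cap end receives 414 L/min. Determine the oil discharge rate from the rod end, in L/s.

Q_out ≈ 2.91 L/s

Cap-side area A_cap = π/4 × (21.7 cm)² = 369.8 cm^2
Rod-side annular area A_ann = π/4 × (21.7² − 16.5²) = 156.0 cm^2
Piston speed v = Q_in/A_cap; rod-end outflow Q_out = v × A_ann = Q_in × A_ann/A_cap.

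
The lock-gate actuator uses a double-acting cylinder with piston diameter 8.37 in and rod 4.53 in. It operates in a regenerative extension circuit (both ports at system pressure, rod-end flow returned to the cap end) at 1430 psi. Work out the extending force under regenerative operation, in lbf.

F ≈ 23000 lbf

With equal pressure on both faces, forces on the annular region cancel; the net push is pressure × rod cross-section.
Rod cross-section A_rod = π/4 × (4.53 in)² = 16.12 in^2
F = P × A_rod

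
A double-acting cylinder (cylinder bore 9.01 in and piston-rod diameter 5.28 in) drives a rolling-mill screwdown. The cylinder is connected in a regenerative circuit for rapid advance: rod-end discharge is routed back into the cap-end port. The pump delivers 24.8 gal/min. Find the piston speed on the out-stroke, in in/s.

In regeneration the rod-end outflow joins the pump flow into the cap end, so the net volume the pump must supply per unit advance equals the rod cross-section area.
Rod cross-section A_rod = π/4 × (5.28 in)² = 21.90 in^2
v = Q_pump / A_rod

v ≈ 4.36 in/s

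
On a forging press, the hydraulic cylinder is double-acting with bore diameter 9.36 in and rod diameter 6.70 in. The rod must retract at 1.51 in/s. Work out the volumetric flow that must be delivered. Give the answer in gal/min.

Q ≈ 13.2 gal/min

Rod-side annular area A_ann = π/4 × (9.36² − 6.70²) = 33.55 in^2
Q = A × v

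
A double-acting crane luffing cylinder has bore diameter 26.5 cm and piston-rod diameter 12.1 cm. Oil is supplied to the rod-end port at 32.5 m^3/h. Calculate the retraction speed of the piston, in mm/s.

v ≈ 207 mm/s

Rod-side annular area A_ann = π/4 × (26.5² − 12.1²) = 436.6 cm^2
Flow into the rod-end port fills the annular volume.
v = Q / A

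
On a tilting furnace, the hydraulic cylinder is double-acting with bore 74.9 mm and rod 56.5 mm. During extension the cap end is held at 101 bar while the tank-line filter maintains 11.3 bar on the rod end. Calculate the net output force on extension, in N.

Cap-side area A_cap = π/4 × (74.9 mm)² = 4406 mm^2
Rod-side annular area A_ann = π/4 × (74.9² − 56.5²) = 1899 mm^2
Net thrust = P_cap·A_cap − P_rod·A_ann = 44500 N − 2146 N

F ≈ 42400 N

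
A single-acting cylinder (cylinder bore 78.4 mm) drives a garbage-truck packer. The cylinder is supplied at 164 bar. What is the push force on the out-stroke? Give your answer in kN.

F ≈ 79.2 kN

Cap-side area A_cap = π/4 × (78.4 mm)² = 4827 mm^2
F = P × A_cap = 164 bar × A_cap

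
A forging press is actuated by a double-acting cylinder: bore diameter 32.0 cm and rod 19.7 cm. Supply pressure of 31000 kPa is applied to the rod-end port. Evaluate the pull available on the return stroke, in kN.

Rod-side annular area A_ann = π/4 × (32.0² − 19.7²) = 499.4 cm^2
On retraction the pressure acts on the annular area (bore minus rod).
F = P × A_ann

F ≈ 1550 kN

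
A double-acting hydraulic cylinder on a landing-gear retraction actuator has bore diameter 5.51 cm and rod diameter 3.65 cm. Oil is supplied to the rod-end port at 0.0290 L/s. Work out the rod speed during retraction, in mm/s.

Rod-side annular area A_ann = π/4 × (5.51² − 3.65²) = 13.38 cm^2
Flow into the rod-end port fills the annular volume.
v = Q / A

v ≈ 21.7 mm/s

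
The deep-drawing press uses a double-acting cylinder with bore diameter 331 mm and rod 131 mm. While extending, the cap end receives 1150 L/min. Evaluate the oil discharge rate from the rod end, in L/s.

Q_out ≈ 16.2 L/s

Cap-side area A_cap = π/4 × (331 mm)² = 86050 mm^2
Rod-side annular area A_ann = π/4 × (331² − 131²) = 72570 mm^2
Piston speed v = Q_in/A_cap; rod-end outflow Q_out = v × A_ann = Q_in × A_ann/A_cap.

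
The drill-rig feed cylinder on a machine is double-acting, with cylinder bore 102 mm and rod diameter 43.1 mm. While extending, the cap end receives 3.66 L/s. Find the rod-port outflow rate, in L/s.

Cap-side area A_cap = π/4 × (102 mm)² = 8171 mm^2
Rod-side annular area A_ann = π/4 × (102² − 43.1²) = 6712 mm^2
Piston speed v = Q_in/A_cap; rod-end outflow Q_out = v × A_ann = Q_in × A_ann/A_cap.

Q_out ≈ 3.01 L/s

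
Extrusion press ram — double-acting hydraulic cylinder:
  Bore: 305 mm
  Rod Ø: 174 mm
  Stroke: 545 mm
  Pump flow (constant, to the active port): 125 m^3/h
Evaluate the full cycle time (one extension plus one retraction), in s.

t ≈ 1.92 s

Cap-side area A_cap = π/4 × (305 mm)² = 73060 mm^2
Rod-side annular area A_ann = π/4 × (305² − 174²) = 49280 mm^2
t_ext = A_cap·L/Q = 1.147 s
t_ret = A_ann·L/Q = 0.7735 s
t_cycle = t_ext + t_ret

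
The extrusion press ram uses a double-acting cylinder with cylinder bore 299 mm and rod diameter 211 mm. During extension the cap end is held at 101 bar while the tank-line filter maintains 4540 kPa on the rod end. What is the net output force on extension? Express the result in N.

Cap-side area A_cap = π/4 × (299 mm)² = 70220 mm^2
Rod-side annular area A_ann = π/4 × (299² − 211²) = 35250 mm^2
Net thrust = P_cap·A_cap − P_rod·A_ann = 7.092e5 N − 1.600e5 N

F ≈ 5.49e5 N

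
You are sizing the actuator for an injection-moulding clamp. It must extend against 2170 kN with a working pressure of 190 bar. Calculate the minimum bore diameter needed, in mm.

Extension force acts on the full piston face: F = P × (π/4)D².
D = √(4F / (πP)) = √(4 × 2170 kN / (π × 190 bar))

D ≈ 381 mm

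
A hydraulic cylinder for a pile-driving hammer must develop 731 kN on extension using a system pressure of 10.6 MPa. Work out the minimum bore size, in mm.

D ≈ 296 mm

Extension force acts on the full piston face: F = P × (π/4)D².
D = √(4F / (πP)) = √(4 × 731 kN / (π × 10.6 MPa))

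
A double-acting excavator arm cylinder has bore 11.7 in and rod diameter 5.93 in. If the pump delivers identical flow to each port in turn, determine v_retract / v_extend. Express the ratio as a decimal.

v_ret/v_ext ≈ 1.35

Cap-side area A_cap = π/4 × (11.7 in)² = 107.5 in^2
Rod-side annular area A_ann = π/4 × (11.7² − 5.93²) = 79.89 in^2
For equal Q, v ∝ 1/A, so v_ret/v_ext = A_cap/A_ann.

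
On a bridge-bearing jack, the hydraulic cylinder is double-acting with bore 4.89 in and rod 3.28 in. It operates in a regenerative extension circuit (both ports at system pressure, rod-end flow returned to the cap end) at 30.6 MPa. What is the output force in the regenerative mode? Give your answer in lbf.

With equal pressure on both faces, forces on the annular region cancel; the net push is pressure × rod cross-section.
Rod cross-section A_rod = π/4 × (3.28 in)² = 8.450 in^2
F = P × A_rod

F ≈ 37500 lbf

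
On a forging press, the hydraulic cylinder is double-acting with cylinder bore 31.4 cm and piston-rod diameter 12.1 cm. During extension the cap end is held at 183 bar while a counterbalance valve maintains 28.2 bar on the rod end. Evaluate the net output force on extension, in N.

Cap-side area A_cap = π/4 × (31.4 cm)² = 774.4 cm^2
Rod-side annular area A_ann = π/4 × (31.4² − 12.1²) = 659.4 cm^2
Net thrust = P_cap·A_cap − P_rod·A_ann = 1.417e6 N − 1.859e5 N

F ≈ 1.23e6 N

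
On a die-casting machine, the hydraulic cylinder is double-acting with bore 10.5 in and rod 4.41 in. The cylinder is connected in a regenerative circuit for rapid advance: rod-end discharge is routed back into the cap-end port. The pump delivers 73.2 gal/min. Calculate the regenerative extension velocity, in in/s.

v ≈ 18.5 in/s

In regeneration the rod-end outflow joins the pump flow into the cap end, so the net volume the pump must supply per unit advance equals the rod cross-section area.
Rod cross-section A_rod = π/4 × (4.41 in)² = 15.27 in^2
v = Q_pump / A_rod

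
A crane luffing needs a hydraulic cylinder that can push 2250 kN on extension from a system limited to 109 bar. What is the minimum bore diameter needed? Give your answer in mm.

D ≈ 513 mm

Extension force acts on the full piston face: F = P × (π/4)D².
D = √(4F / (πP)) = √(4 × 2250 kN / (π × 109 bar))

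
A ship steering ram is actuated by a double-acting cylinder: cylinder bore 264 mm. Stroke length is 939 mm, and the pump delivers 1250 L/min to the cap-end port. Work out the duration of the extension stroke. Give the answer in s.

Cap-side area A_cap = π/4 × (264 mm)² = 54740 mm^2
Swept volume V = A × L; t = V / Q = A·L / Q

t ≈ 2.47 s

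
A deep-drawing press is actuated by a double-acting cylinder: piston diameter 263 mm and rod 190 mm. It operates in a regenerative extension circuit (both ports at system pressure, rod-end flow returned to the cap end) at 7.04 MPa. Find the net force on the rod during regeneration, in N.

With equal pressure on both faces, forces on the annular region cancel; the net push is pressure × rod cross-section.
Rod cross-section A_rod = π/4 × (190 mm)² = 28350 mm^2
F = P × A_rod

F ≈ 2.00e5 N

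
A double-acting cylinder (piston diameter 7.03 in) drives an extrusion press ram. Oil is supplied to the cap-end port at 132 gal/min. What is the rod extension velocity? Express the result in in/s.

Cap-side area A_cap = π/4 × (7.03 in)² = 38.82 in^2
v = Q / A

v ≈ 13.1 in/s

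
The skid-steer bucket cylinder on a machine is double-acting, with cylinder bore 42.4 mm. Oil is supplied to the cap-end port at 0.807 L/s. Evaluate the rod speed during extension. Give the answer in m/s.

v ≈ 0.572 m/s

Cap-side area A_cap = π/4 × (42.4 mm)² = 1412 mm^2
v = Q / A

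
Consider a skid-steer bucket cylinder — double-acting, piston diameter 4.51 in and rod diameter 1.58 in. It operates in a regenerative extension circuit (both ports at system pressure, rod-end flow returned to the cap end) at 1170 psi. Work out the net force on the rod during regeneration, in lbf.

With equal pressure on both faces, forces on the annular region cancel; the net push is pressure × rod cross-section.
Rod cross-section A_rod = π/4 × (1.58 in)² = 1.961 in^2
F = P × A_rod

F ≈ 2290 lbf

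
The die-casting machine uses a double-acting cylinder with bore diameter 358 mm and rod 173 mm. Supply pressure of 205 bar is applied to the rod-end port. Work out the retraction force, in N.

F ≈ 1.58e6 N

Rod-side annular area A_ann = π/4 × (358² − 173²) = 77150 mm^2
On retraction the pressure acts on the annular area (bore minus rod).
F = P × A_ann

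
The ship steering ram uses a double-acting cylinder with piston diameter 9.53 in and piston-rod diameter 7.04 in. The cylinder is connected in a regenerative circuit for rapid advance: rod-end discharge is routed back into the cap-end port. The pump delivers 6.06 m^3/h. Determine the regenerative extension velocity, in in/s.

In regeneration the rod-end outflow joins the pump flow into the cap end, so the net volume the pump must supply per unit advance equals the rod cross-section area.
Rod cross-section A_rod = π/4 × (7.04 in)² = 38.93 in^2
v = Q_pump / A_rod

v ≈ 2.64 in/s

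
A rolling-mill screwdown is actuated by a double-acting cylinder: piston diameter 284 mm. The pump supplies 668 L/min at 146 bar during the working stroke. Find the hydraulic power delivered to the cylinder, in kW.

W ≈ 163 kW

Hydraulic power = P × Q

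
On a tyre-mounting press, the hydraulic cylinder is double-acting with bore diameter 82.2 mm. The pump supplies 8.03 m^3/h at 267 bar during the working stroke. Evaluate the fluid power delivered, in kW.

Hydraulic power = P × Q

W ≈ 59.6 kW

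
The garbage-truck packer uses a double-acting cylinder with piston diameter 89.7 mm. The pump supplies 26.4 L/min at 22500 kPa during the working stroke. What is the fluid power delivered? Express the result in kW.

Hydraulic power = P × Q

W ≈ 9.90 kW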